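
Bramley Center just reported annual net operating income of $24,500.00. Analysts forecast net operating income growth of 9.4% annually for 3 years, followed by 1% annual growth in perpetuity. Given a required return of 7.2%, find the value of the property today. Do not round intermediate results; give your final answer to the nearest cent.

$500751.16

D_1 = 26803.00000
D_2 = 29322.48200
D_3 = 32078.79531
Terminal value at year 3: TV = D_3×(1+g_2)/(r−g_2) = 32399.58326/0.062 = 522573.92357
P_0 = D_1/(1+r)^1 + D_2/(1+r)^2 + D_3/(1+r)^3 + TV/(1+r)^3
    = 25002.79851 + 25515.91564 + 26039.56316 + 424192.88379 = 500751.16110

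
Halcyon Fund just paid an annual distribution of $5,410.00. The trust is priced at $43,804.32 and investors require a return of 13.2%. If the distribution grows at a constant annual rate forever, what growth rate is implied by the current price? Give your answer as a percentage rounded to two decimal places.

0.76%

P = D₀(1+g)/(r−g) ⇒ P(r−g) = D₀(1+g) ⇒ g(P+D₀) = P·r − D₀
g = (P·r − D₀)/(P + D₀) = ($43,804.32×0.132 − $5,410.00) / ($43,804.32 + $5,410.00) = 0.007562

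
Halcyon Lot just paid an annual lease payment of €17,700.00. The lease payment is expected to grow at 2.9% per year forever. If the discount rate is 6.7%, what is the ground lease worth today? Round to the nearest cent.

€479297.37

D₁ = D₀ × (1 + g) = €17,700.00 × 1.029 = €18,213.3000
Growing perpetuity: P = D₁ / (r − g) = €18,213.3000 / (0.067 − 0.029) = €479,297.37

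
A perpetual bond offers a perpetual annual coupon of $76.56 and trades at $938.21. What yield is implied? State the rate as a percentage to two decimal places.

P = C/r ⇒ r = C/P = $76.56/$938.21 = 0.081602

8.16%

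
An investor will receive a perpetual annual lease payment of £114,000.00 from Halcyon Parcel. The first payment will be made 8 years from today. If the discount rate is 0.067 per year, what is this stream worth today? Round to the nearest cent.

Value at end of year 7: C / r = £114,000.00 / 0.067 = £1,701,492.5373
Discount to today: PV = £1,701,492.5373 / (1 + 0.067)^7 = £1,701,492.5373 / 1.574530 = £1,080,635.21

£1080635.21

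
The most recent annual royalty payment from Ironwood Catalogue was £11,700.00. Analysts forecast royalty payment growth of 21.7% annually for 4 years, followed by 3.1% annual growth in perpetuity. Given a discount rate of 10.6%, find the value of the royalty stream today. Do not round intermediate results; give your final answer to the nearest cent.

£295570.95

D_1 = 14238.90000
D_2 = 17328.74130
D_3 = 21089.07816
D_4 = 25665.40812
Terminal value at year 4: TV = D_4×(1+g_2)/(r−g_2) = 26461.03578/0.075 = 352813.81033
P_0 = D_1/(1+r)^1 + D_2/(1+r)^2 + D_3/(1+r)^3 + D_4/(1+r)^4 + TV/(1+r)^4
    = 12874.23146 + 14166.31075 + 15588.06527 + 17152.50943 + 235789.82965 = 295570.94656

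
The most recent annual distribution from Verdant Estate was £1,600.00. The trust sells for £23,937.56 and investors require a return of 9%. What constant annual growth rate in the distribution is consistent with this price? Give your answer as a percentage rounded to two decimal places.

2.17%

P = D₀(1+g)/(r−g) ⇒ P(r−g) = D₀(1+g) ⇒ g(P+D₀) = P·r − D₀
g = (P·r − D₀)/(P + D₀) = (£23,937.56×0.09 − £1,600.00) / (£23,937.56 + £1,600.00) = 0.021708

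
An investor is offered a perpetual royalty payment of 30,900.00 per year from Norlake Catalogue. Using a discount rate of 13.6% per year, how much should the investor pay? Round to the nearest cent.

Level perpetuity: PV = C / r = 30,900.00 / 0.136 = 227,205.88

227205.88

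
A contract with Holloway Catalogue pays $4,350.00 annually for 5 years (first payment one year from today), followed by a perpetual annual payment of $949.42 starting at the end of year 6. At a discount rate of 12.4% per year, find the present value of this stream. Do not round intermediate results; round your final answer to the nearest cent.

PV of 5-year annuity: $4,350.00 × [1 − (1+0.124)^−5] / 0.124 = 15526.62694
Perpetuity value at year 5: $949.42 / 0.124 = 7656.61290
PV of perpetuity: 7656.61290 / (1+0.124)^5 = 4267.81057
Total PV = 15526.62694 + 4267.81057 = 19794.43751

$19794.44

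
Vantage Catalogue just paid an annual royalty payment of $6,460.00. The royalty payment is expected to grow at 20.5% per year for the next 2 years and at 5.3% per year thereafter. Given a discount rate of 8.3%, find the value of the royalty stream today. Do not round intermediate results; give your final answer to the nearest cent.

D_1 = 7784.30000
D_2 = 9380.08150
Terminal value at year 2: TV = D_2×(1+g_2)/(r−g_2) = 9877.22582/0.03 = 329240.86065
P_0 = D_1/(1+r)^1 + D_2/(1+r)^2 + TV/(1+r)^2
    = 7187.71930 + 7997.41621 + 280709.30894 = 295894.44444

$295894.44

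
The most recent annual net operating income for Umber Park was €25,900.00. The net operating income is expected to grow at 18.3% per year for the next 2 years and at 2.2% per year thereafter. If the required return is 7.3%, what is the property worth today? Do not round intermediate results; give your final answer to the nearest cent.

€690923.19

D_1 = 30639.70000
D_2 = 36246.76510
Terminal value at year 2: TV = D_2×(1+g_2)/(r−g_2) = 37044.19393/0.051 = 726356.74377
P_0 = D_1/(1+r)^1 + D_2/(1+r)^2 + TV/(1+r)^2
    = 28555.17241 + 31482.54330 + 630885.47563 = 690923.19135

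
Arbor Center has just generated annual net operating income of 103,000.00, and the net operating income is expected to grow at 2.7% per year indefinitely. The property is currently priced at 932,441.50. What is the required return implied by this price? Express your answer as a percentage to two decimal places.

D₁ = 103,000.00 × 1.027 = 105,781.0000
P = D₁/(r − g) ⇒ r = D₁/P + g = 105,781.0000/932,441.50 + 0.027 = 0.113445 + 0.027 = 0.140445

14.04%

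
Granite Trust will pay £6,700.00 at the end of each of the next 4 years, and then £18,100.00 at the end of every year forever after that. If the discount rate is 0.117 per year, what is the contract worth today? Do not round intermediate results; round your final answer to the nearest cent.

PV of 4-year annuity: £6,700.00 × [1 − (1+0.117)^−4] / 0.117 = 20479.49242
Perpetuity value at year 4: £18,100.00 / 0.117 = 154700.85470
PV of perpetuity: 154700.85470 / (1+0.117)^4 = 99375.65877
Total PV = 20479.49242 + 99375.65877 = 119855.15119

£119855.15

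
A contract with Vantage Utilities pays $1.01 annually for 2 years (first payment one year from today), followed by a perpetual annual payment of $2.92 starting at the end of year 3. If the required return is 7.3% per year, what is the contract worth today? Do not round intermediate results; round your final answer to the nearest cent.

$36.56

PV of 2-year annuity: $1.01 × [1 − (1+0.073)^−2] / 0.073 = 1.81853
Perpetuity value at year 2: $2.92 / 0.073 = 40.00000
PV of perpetuity: 40.00000 / (1+0.073)^2 = 34.74246
Total PV = 1.81853 + 34.74246 = 36.56099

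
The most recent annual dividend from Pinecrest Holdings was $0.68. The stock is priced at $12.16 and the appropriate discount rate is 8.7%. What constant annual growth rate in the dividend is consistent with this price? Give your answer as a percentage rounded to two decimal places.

P = D₀(1+g)/(r−g) ⇒ P(r−g) = D₀(1+g) ⇒ g(P+D₀) = P·r − D₀
g = (P·r − D₀)/(P + D₀) = ($12.16×0.087 − $0.68) / ($12.16 + $0.68) = 0.029433

2.94%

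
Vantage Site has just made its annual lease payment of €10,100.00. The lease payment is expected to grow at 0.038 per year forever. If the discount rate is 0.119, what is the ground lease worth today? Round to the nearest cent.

€129429.63

D₁ = D₀ × (1 + g) = €10,100.00 × 1.038 = €10,483.8000
Growing perpetuity: P = D₁ / (r − g) = €10,483.8000 / (0.119 − 0.038) = €129,429.63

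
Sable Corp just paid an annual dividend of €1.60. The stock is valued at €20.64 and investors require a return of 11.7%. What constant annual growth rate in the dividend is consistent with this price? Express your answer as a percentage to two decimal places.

3.66%

P = D₀(1+g)/(r−g) ⇒ P(r−g) = D₀(1+g) ⇒ g(P+D₀) = P·r − D₀
g = (P·r − D₀)/(P + D₀) = (€20.64×0.117 − €1.60) / (€20.64 + €1.60) = 0.036640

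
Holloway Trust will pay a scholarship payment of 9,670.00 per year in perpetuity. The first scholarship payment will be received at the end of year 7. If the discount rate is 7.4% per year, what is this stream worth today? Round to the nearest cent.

Value at end of year 6: C / r = 9,670.00 / 0.074 = 130,675.6757
Discount to today: PV = 130,675.6757 / (1 + 0.074)^6 = 130,675.6757 / 1.534708 = 85,146.94

85146.94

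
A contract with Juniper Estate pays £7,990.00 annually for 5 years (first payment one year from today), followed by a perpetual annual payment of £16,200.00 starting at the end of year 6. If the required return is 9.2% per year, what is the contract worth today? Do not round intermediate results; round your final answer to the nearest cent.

PV of 5-year annuity: £7,990.00 × [1 − (1+0.092)^−5] / 0.092 = 30917.70493
Perpetuity value at year 5: £16,200.00 / 0.092 = 176086.95652
PV of perpetuity: 176086.95652 / (1+0.092)^5 = 113400.24565
Total PV = 30917.70493 + 113400.24565 = 144317.95058

£144317.95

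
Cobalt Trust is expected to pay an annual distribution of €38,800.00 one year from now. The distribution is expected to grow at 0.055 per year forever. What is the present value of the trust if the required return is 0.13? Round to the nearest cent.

€517333.33

Growing perpetuity: P = D₁ / (r − g) = €38,800.0000 / (0.13 − 0.055) = €517,333.33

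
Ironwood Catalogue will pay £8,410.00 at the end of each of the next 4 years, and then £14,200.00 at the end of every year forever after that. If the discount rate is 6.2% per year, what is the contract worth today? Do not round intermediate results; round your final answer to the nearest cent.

£209060.84

PV of 4-year annuity: £8,410.00 × [1 − (1+0.062)^−4] / 0.062 = 29008.57363
Perpetuity value at year 4: £14,200.00 / 0.062 = 229032.25806
PV of perpetuity: 229032.25806 / (1+0.062)^4 = 180052.26453
Total PV = 29008.57363 + 180052.26453 = 209060.83817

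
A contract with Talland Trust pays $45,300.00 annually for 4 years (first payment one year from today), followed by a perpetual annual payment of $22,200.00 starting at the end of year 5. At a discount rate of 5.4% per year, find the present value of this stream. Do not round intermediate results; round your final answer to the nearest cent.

PV of 4-year annuity: $45,300.00 × [1 − (1+0.054)^−4] / 0.054 = 159150.18562
Perpetuity value at year 4: $22,200.00 / 0.054 = 411111.11111
PV of perpetuity: 411111.11111 / (1+0.054)^4 = 333116.98041
Total PV = 159150.18562 + 333116.98041 = 492267.16603

$492267.17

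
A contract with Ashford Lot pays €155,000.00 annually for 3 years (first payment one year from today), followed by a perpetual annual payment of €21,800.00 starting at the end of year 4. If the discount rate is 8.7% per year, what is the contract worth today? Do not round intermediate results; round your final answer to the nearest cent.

€589554.07

PV of 3-year annuity: €155,000.00 × [1 − (1+0.087)^−3] / 0.087 = 394457.95906
Perpetuity value at year 3: €21,800.00 / 0.087 = 250574.71264
PV of perpetuity: 250574.71264 / (1+0.087)^3 = 195096.10937
Total PV = 394457.95906 + 195096.10937 = 589554.06843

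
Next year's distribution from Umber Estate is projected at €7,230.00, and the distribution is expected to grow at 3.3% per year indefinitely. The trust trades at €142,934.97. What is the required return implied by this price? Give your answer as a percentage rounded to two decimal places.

8.36%

P = D₁/(r − g) ⇒ r = D₁/P + g = €7,230.0000/€142,934.97 + 0.033 = 0.050582 + 0.033 = 0.083582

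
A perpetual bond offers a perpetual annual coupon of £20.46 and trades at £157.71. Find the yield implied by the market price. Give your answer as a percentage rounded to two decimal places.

P = C/r ⇒ r = C/P = £20.46/£157.71 = 0.129732

12.97%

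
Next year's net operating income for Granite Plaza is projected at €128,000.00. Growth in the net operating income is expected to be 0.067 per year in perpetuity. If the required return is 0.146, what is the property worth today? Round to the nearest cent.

€1620253.16

Growing perpetuity: P = D₁ / (r − g) = €128,000.0000 / (0.146 − 0.067) = €1,620,253.16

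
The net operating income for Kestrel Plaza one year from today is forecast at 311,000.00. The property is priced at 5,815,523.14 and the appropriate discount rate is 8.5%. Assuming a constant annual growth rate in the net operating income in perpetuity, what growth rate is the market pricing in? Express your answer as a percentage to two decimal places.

P = D₁/(r−g) ⇒ g = r − D₁/P = 0.085 − 311,000.00/5,815,523.14 = 0.031522

3.15%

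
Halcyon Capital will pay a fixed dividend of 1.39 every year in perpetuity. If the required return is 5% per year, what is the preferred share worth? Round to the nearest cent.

27.80

Level perpetuity: PV = C / r = 1.39 / 0.05 = 27.80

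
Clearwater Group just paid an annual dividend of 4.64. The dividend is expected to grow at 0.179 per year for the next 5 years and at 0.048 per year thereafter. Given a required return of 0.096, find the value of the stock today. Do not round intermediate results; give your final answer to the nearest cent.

D_1 = 5.47056
D_2 = 6.44979
D_3 = 7.60430
D_4 = 8.96547
D_5 = 10.57029
Terminal value at year 5: TV = D_5×(1+g_2)/(r−g_2) = 11.07767/0.048 = 230.78472
P_0 = D_1/(1+r)^1 + D_2/(1+r)^2 + D_3/(1+r)^3 + D_4/(1+r)^4 + D_5/(1+r)^5 + TV/(1+r)^5
    = 4.99139 + 5.36938 + 5.77601 + 6.21342 + 6.68397 + 145.93326 = 174.96743

174.97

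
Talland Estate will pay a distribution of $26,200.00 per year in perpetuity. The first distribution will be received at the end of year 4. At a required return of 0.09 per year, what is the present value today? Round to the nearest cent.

Value at end of year 3: C / r = $26,200.00 / 0.09 = $291,111.1111
Discount to today: PV = $291,111.1111 / (1 + 0.09)^3 = $291,111.1111 / 1.295029 = $224,791.19

$224791.19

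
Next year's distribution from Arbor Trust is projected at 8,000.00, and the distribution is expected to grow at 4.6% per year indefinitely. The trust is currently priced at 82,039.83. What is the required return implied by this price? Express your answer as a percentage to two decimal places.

14.35%

P = D₁/(r − g) ⇒ r = D₁/P + g = 8,000.0000/82,039.83 + 0.046 = 0.097514 + 0.046 = 0.143514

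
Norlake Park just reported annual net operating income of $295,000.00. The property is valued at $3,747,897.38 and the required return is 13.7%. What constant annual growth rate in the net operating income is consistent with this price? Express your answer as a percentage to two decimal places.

P = D₀(1+g)/(r−g) ⇒ P(r−g) = D₀(1+g) ⇒ g(P+D₀) = P·r − D₀
g = (P·r − D₀)/(P + D₀) = ($3,747,897.38×0.137 − $295,000.00) / ($3,747,897.38 + $295,000.00) = 0.054036

5.40%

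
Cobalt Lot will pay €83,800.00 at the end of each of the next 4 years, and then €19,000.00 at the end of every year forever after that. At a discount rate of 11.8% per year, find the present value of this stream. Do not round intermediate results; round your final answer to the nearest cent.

€358669.12

PV of 4-year annuity: €83,800.00 × [1 − (1+0.118)^−4] / 0.118 = 255605.74368
Perpetuity value at year 4: €19,000.00 / 0.118 = 161016.94915
PV of perpetuity: 161016.94915 / (1+0.118)^4 = 103063.37958
Total PV = 255605.74368 + 103063.37958 = 358669.12326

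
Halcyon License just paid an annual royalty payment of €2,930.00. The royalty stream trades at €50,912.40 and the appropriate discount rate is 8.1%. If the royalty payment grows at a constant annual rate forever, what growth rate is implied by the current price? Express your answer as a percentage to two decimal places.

2.22%

P = D₀(1+g)/(r−g) ⇒ P(r−g) = D₀(1+g) ⇒ g(P+D₀) = P·r − D₀
g = (P·r − D₀)/(P + D₀) = (€50,912.40×0.081 − €2,930.00) / (€50,912.40 + €2,930.00) = 0.022174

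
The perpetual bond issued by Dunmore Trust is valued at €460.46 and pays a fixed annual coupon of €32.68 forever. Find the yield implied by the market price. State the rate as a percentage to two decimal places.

7.10%

P = C/r ⇒ r = C/P = €32.68/€460.46 = 0.070973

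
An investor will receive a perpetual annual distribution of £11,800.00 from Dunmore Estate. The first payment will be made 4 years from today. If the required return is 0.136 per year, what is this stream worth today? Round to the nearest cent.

Value at end of year 3: C / r = £11,800.00 / 0.136 = £86,764.7059
Discount to today: PV = £86,764.7059 / (1 + 0.136)^3 = £86,764.7059 / 1.466003 = £59,184.52

£59184.52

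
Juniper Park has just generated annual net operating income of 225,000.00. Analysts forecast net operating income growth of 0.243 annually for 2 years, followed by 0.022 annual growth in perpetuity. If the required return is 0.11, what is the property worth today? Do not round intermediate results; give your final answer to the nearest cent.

3810886.82

D_1 = 279675.00000
D_2 = 347636.02500
Terminal value at year 2: TV = D_2×(1+g_2)/(r−g_2) = 355284.01755/0.088 = 4037318.38125
P_0 = D_1/(1+r)^1 + D_2/(1+r)^2 + TV/(1+r)^2
    = 251959.45946 + 282149.19649 + 3276778.16837 = 3810886.82432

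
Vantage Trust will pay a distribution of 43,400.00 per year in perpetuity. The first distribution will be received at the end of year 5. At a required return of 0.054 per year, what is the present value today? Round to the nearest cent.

Value at end of year 4: C / r = 43,400.00 / 0.054 = 803,703.7037
Discount to today: PV = 803,703.7037 / (1 + 0.054)^4 = 803,703.7037 / 1.234134 = 651,228.69

651228.69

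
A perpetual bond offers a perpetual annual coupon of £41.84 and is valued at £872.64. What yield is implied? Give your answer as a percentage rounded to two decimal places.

4.79%

P = C/r ⇒ r = C/P = £41.84/£872.64 = 0.047946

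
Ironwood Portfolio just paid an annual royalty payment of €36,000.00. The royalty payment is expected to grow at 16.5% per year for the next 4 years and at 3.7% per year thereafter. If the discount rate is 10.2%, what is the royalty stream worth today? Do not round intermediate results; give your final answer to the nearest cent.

D_1 = 41940.00000
D_2 = 48860.10000
D_3 = 56922.01650
D_4 = 66314.14922
Terminal value at year 4: TV = D_4×(1+g_2)/(r−g_2) = 68767.77274/0.065 = 1057965.73452
P_0 = D_1/(1+r)^1 + D_2/(1+r)^2 + D_3/(1+r)^3 + D_4/(1+r)^4 + TV/(1+r)^4
    = 38058.07623 + 40233.81017 + 42533.92817 + 44965.54112 + 717373.32530 = 883164.68098

€883164.68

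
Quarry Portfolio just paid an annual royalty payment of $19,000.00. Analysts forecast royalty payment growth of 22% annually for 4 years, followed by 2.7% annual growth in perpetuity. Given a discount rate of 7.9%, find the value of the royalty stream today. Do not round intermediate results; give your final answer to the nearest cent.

$717592.39

D_1 = 23180.00000
D_2 = 28279.60000
D_3 = 34501.11200
D_4 = 42091.35664
Terminal value at year 4: TV = D_4×(1+g_2)/(r−g_2) = 43227.82327/0.052 = 831304.29364
P_0 = D_1/(1+r)^1 + D_2/(1+r)^2 + D_3/(1+r)^3 + D_4/(1+r)^4 + TV/(1+r)^4
    = 21482.85449 + 24290.15986 + 27464.31420 + 31053.25609 + 613301.80786 = 717592.39251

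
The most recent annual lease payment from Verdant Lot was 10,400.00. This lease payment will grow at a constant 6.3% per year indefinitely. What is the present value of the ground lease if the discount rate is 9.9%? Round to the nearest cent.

D₁ = D₀ × (1 + g) = 10,400.00 × 1.063 = 11,055.2000
Growing perpetuity: P = D₁ / (r − g) = 11,055.2000 / (0.099 − 0.063) = 307,088.89

307088.89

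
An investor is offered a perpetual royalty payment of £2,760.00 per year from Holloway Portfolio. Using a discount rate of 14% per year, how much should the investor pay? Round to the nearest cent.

Level perpetuity: PV = C / r = £2,760.00 / 0.14 = £19,714.29

£19714.29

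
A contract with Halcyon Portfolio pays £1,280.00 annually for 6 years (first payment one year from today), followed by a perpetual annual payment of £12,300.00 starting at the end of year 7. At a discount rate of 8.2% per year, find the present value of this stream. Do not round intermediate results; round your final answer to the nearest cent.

PV of 6-year annuity: £1,280.00 × [1 − (1+0.082)^−6] / 0.082 = 5881.55471
Perpetuity value at year 6: £12,300.00 / 0.082 = 150000.00000
PV of perpetuity: 150000.00000 / (1+0.082)^6 = 93481.93523
Total PV = 5881.55471 + 93481.93523 = 99363.48994

£99363.49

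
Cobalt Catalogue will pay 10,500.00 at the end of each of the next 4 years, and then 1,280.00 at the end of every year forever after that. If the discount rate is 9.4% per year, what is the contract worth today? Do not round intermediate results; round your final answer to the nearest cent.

43226.85

PV of 4-year annuity: 10,500.00 × [1 − (1+0.094)^−4] / 0.094 = 33720.52482
Perpetuity value at year 4: 1,280.00 / 0.094 = 13617.02128
PV of perpetuity: 13617.02128 / (1+0.094)^4 = 9506.32873
Total PV = 33720.52482 + 9506.32873 = 43226.85354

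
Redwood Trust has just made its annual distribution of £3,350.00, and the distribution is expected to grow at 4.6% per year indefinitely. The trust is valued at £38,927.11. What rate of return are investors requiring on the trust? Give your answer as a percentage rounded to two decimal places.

13.60%

D₁ = £3,350.00 × 1.046 = £3,504.1000
P = D₁/(r − g) ⇒ r = D₁/P + g = £3,504.1000/£38,927.11 + 0.046 = 0.090017 + 0.046 = 0.136017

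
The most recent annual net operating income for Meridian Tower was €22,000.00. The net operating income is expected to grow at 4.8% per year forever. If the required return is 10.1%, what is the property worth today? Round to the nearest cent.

D₁ = D₀ × (1 + g) = €22,000.00 × 1.048 = €23,056.0000
Growing perpetuity: P = D₁ / (r − g) = €23,056.0000 / (0.101 − 0.048) = €435,018.87

€435018.87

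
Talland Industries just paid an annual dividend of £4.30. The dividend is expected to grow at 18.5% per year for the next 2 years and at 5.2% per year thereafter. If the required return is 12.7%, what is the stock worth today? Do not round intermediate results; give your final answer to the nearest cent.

£75.96

D_1 = 5.09550
D_2 = 6.03817
Terminal value at year 2: TV = D_2×(1+g_2)/(r−g_2) = 6.35215/0.075 = 84.69536
P_0 = D_1/(1+r)^1 + D_2/(1+r)^2 + TV/(1+r)^2
    = 4.52130 + 4.75398 + 66.68249 = 75.95776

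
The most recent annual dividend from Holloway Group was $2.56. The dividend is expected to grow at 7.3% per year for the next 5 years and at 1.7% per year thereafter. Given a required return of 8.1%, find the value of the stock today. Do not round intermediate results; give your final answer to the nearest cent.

D_1 = 2.74688
D_2 = 2.94740
D_3 = 3.16256
D_4 = 3.39343
D_5 = 3.64115
Terminal value at year 5: TV = D_5×(1+g_2)/(r−g_2) = 3.70305/0.064 = 57.86015
P_0 = D_1/(1+r)^1 + D_2/(1+r)^2 + D_3/(1+r)^3 + D_4/(1+r)^4 + D_5/(1+r)^5 + TV/(1+r)^5
    = 2.54105 + 2.52225 + 2.50358 + 2.48506 + 2.46666 + 39.19684 = 51.71545

$51.72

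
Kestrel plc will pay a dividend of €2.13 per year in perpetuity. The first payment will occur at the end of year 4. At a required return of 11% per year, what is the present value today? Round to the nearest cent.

€14.16

Value at end of year 3: C / r = €2.13 / 0.11 = €19.3636
Discount to today: PV = €19.3636 / (1 + 0.11)^3 = €19.3636 / 1.367631 = €14.16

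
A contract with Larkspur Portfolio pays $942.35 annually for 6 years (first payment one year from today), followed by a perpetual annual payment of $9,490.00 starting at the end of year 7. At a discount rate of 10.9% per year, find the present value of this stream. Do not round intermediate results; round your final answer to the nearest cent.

$50798.65

PV of 6-year annuity: $942.35 × [1 − (1+0.109)^−6] / 0.109 = 3998.15831
Perpetuity value at year 6: $9,490.00 / 0.109 = 87064.22018
PV of perpetuity: 87064.22018 / (1+0.109)^6 = 46800.49403
Total PV = 3998.15831 + 46800.49403 = 50798.65234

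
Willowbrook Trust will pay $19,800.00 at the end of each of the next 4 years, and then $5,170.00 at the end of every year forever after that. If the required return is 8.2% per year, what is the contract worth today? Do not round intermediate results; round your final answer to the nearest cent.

$111290.26

PV of 4-year annuity: $19,800.00 × [1 − (1+0.082)^−4] / 0.082 = 65289.22001
Perpetuity value at year 4: $5,170.00 / 0.082 = 63048.78049
PV of perpetuity: 63048.78049 / (1+0.082)^4 = 46001.03971
Total PV = 65289.22001 + 46001.03971 = 111290.25972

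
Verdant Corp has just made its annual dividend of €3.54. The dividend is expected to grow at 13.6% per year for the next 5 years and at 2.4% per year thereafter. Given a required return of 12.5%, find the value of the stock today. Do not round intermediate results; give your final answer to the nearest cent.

€55.91

D_1 = 4.02144
D_2 = 4.56836
D_3 = 5.18965
D_4 = 5.89544
D_5 = 6.69723
Terminal value at year 5: TV = D_5×(1+g_2)/(r−g_2) = 6.85796/0.101 = 67.90058
P_0 = D_1/(1+r)^1 + D_2/(1+r)^2 + D_3/(1+r)^3 + D_4/(1+r)^4 + D_5/(1+r)^5 + TV/(1+r)^5
    = 3.57461 + 3.60957 + 3.64486 + 3.68050 + 3.71648 + 37.68000 = 55.90602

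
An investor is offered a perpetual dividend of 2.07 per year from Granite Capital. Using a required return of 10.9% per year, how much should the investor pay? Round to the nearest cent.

18.99

Level perpetuity: PV = C / r = 2.07 / 0.109 = 18.99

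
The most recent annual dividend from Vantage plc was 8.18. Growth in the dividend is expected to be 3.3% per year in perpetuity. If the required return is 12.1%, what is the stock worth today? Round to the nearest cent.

D₁ = D₀ × (1 + g) = 8.18 × 1.033 = 8.4499
Growing perpetuity: P = D₁ / (r − g) = 8.4499 / (0.121 − 0.033) = 96.02

96.02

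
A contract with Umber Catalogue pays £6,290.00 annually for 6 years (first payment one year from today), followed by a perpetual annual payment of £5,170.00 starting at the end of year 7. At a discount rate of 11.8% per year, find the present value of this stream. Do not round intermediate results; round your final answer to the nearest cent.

£48444.54

PV of 6-year annuity: £6,290.00 × [1 − (1+0.118)^−6] / 0.118 = 26007.90265
Perpetuity value at year 6: £5,170.00 / 0.118 = 43813.55932
PV of perpetuity: 43813.55932 / (1+0.118)^6 = 22436.63457
Total PV = 26007.90265 + 22436.63457 = 48444.53722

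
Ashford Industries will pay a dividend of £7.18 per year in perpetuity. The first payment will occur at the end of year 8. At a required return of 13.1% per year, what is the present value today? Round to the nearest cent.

£23.15

Value at end of year 7: C / r = £7.18 / 0.131 = £54.8092
Discount to today: PV = £54.8092 / (1 + 0.131)^7 = £54.8092 / 2.367218 = £23.15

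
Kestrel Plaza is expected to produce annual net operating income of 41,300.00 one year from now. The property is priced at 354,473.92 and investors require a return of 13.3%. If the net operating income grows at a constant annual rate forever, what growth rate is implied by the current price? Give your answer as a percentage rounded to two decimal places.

1.65%

P = D₁/(r−g) ⇒ g = r − D₁/P = 0.133 − 41,300.00/354,473.92 = 0.016489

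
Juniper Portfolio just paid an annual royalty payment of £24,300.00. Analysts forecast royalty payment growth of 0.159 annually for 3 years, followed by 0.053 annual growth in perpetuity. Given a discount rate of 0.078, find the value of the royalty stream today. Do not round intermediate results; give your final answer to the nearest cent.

£1356418.92

D_1 = 28163.70000
D_2 = 32641.72830
D_3 = 37831.76310
Terminal value at year 3: TV = D_3×(1+g_2)/(r−g_2) = 39836.84654/0.025 = 1593473.86176
P_0 = D_1/(1+r)^1 + D_2/(1+r)^2 + D_3/(1+r)^3 + TV/(1+r)^3
    = 26125.88126 + 28088.95768 + 30199.53799 + 1272004.54019 = 1356418.91712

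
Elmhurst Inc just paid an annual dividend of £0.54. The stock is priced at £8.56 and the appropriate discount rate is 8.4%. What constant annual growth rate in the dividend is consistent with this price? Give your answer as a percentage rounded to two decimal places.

P = D₀(1+g)/(r−g) ⇒ P(r−g) = D₀(1+g) ⇒ g(P+D₀) = P·r − D₀
g = (P·r − D₀)/(P + D₀) = (£8.56×0.084 − £0.54) / (£8.56 + £0.54) = 0.019675

1.97%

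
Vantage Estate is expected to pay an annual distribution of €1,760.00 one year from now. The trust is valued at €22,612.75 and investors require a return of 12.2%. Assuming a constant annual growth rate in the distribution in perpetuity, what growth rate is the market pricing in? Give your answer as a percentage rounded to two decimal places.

4.42%

P = D₁/(r−g) ⇒ g = r − D₁/P = 0.122 − €1,760.00/€22,612.75 = 0.044168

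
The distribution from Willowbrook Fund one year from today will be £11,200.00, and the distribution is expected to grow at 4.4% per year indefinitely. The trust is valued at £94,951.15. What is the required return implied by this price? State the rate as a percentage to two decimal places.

16.20%

P = D₁/(r − g) ⇒ r = D₁/P + g = £11,200.0000/£94,951.15 + 0.044 = 0.117955 + 0.044 = 0.161955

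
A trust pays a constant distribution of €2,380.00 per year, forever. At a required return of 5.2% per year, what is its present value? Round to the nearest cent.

Level perpetuity: PV = C / r = €2,380.00 / 0.052 = €45,769.23

€45769.23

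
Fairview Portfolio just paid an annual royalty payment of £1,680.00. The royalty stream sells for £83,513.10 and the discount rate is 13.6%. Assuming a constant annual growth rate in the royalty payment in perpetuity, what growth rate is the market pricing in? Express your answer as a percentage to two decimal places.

P = D₀(1+g)/(r−g) ⇒ P(r−g) = D₀(1+g) ⇒ g(P+D₀) = P·r − D₀
g = (P·r − D₀)/(P + D₀) = (£83,513.10×0.136 − £1,680.00) / (£83,513.10 + £1,680.00) = 0.113598

11.36%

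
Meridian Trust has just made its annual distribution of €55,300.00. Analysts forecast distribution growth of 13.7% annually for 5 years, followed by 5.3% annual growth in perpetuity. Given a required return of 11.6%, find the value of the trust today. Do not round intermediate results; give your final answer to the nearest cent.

€1307104.76

D_1 = 62876.10000
D_2 = 71490.12570
D_3 = 81284.27292
D_4 = 92420.21831
D_5 = 105081.78822
Terminal value at year 5: TV = D_5×(1+g_2)/(r−g_2) = 110651.12300/0.063 = 1756367.03167
P_0 = D_1/(1+r)^1 + D_2/(1+r)^2 + D_3/(1+r)^3 + D_4/(1+r)^4 + D_5/(1+r)^5 + TV/(1+r)^5
    = 56340.59140 + 57400.76382 + 58480.88572 + 59581.33249 + 60702.48660 + 1014598.70454 = 1307104.76456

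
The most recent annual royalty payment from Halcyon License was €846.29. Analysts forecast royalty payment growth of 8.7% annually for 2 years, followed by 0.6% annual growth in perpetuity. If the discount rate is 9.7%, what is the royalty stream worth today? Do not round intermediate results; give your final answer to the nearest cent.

€10855.40

D_1 = 919.91723
D_2 = 999.95003
Terminal value at year 2: TV = D_2×(1+g_2)/(r−g_2) = 1005.94973/0.091 = 11054.39263
P_0 = D_1/(1+r)^1 + D_2/(1+r)^2 + TV/(1+r)^2
    = 838.57541 + 830.93115 + 9185.89825 = 10855.40482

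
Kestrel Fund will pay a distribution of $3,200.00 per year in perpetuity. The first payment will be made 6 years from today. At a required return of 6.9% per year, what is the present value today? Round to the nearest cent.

Value at end of year 5: C / r = $3,200.00 / 0.069 = $46,376.8116
Discount to today: PV = $46,376.8116 / (1 + 0.069)^5 = $46,376.8116 / 1.396010 = $33,220.97

$33220.97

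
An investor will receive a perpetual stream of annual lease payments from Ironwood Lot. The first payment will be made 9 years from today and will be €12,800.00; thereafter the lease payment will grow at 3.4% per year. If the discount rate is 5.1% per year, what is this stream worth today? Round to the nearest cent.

Value at end of year 8: C₁ / (r − g) = €12,800.00 / (0.051 − 0.034) = €752,941.1765
Discount to today: PV = €752,941.1765 / (1 + 0.051)^8 = €752,941.1765 / 1.488750 = €505,753.99

€505753.99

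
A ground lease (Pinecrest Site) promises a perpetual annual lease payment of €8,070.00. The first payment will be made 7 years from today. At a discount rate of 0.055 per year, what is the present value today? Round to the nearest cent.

Value at end of year 6: C / r = €8,070.00 / 0.055 = €146,727.2727
Discount to today: PV = €146,727.2727 / (1 + 0.055)^6 = €146,727.2727 / 1.378843 = €106,413.34

€106413.34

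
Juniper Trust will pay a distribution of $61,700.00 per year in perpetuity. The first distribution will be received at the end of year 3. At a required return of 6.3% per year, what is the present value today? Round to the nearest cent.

$866718.54

Value at end of year 2: C / r = $61,700.00 / 0.063 = $979,365.0794
Discount to today: PV = $979,365.0794 / (1 + 0.063)^2 = $979,365.0794 / 1.129969 = $866,718.54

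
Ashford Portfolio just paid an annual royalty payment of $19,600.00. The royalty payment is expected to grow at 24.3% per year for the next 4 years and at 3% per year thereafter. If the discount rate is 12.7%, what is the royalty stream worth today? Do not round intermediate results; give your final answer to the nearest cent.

$408730.86

D_1 = 24362.80000
D_2 = 30282.96040
D_3 = 37641.71978
D_4 = 46788.65768
Terminal value at year 4: TV = D_4×(1+g_2)/(r−g_2) = 48192.31741/0.097 = 496828.01457
P_0 = D_1/(1+r)^1 + D_2/(1+r)^2 + D_3/(1+r)^3 + D_4/(1+r)^4 + TV/(1+r)^4
    = 21617.39130 + 23842.42892 + 26296.48549 + 29003.13351 + 307971.41765 = 408730.85687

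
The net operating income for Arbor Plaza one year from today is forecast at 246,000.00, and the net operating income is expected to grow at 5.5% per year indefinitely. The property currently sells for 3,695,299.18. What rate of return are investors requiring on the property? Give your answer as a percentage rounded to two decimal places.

P = D₁/(r − g) ⇒ r = D₁/P + g = 246,000.0000/3,695,299.18 + 0.055 = 0.066571 + 0.055 = 0.121571

12.16%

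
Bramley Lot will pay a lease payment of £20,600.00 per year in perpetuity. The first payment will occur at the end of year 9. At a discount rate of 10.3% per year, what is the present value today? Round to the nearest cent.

Value at end of year 8: C / r = £20,600.00 / 0.103 = £200,000.0000
Discount to today: PV = £200,000.0000 / (1 + 0.103)^8 = £200,000.0000 / 2.190807 = £91,290.57

£91290.57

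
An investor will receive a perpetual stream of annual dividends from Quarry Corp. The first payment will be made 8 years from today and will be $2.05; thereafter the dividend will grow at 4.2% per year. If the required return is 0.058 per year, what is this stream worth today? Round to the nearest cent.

$86.34

Value at end of year 7: C₁ / (r − g) = $2.05 / (0.058 − 0.042) = $128.1250
Discount to today: PV = $128.1250 / (1 + 0.058)^7 = $128.1250 / 1.483883 = $86.34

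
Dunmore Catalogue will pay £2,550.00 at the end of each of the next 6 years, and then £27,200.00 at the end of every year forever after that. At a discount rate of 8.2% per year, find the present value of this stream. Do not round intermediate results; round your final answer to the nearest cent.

£218441.44

PV of 6-year annuity: £2,550.00 × [1 − (1+0.082)^−6] / 0.082 = 11717.15977
Perpetuity value at year 6: £27,200.00 / 0.082 = 331707.31707
PV of perpetuity: 331707.31707 / (1+0.082)^6 = 206724.27954
Total PV = 11717.15977 + 206724.27954 = 218441.43931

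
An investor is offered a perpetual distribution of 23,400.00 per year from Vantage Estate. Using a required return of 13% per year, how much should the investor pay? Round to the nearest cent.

Level perpetuity: PV = C / r = 23,400.00 / 0.13 = 180,000.00

180000.00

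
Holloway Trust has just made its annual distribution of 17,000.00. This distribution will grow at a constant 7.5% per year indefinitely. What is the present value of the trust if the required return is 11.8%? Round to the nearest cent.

D₁ = D₀ × (1 + g) = 17,000.00 × 1.075 = 18,275.0000
Growing perpetuity: P = D₁ / (r − g) = 18,275.0000 / (0.118 − 0.075) = 425,000.00

425000.00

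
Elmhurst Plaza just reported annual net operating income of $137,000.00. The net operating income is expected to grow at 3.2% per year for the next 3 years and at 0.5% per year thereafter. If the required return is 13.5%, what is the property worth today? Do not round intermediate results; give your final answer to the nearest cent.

D_1 = 141384.00000
D_2 = 145908.28800
D_3 = 150577.35322
Terminal value at year 3: TV = D_3×(1+g_2)/(r−g_2) = 151330.23998/0.13 = 1164078.76909
P_0 = D_1/(1+r)^1 + D_2/(1+r)^2 + D_3/(1+r)^3 + TV/(1+r)^3
    = 124567.40088 + 113263.04644 + 102984.54971 + 796149.78818 = 1136964.78521

$1136964.79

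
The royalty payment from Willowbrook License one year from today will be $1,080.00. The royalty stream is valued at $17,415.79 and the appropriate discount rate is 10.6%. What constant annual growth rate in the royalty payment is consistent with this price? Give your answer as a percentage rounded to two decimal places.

4.40%

P = D₁/(r−g) ⇒ g = r − D₁/P = 0.106 − $1,080.00/$17,415.79 = 0.043987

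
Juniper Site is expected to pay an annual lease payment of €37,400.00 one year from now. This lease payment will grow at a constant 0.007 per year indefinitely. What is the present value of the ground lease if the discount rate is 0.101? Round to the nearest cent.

Growing perpetuity: P = D₁ / (r − g) = €37,400.0000 / (0.101 − 0.007) = €397,872.34

€397872.34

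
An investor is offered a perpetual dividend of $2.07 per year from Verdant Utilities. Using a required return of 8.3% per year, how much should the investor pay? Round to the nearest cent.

Level perpetuity: PV = C / r = $2.07 / 0.083 = $24.94

$24.94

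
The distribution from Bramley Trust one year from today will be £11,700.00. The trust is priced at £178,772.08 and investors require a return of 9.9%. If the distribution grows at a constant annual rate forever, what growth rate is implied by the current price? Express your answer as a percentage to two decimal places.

3.36%

P = D₁/(r−g) ⇒ g = r − D₁/P = 0.099 − £11,700.00/£178,772.08 = 0.033554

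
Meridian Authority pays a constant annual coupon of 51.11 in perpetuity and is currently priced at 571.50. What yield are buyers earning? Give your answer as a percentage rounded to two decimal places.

8.94%

P = C/r ⇒ r = C/P = 51.11/571.50 = 0.089431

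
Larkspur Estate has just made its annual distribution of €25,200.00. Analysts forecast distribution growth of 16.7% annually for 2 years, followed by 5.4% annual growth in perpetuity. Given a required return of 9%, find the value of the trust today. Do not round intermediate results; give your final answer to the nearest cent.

D_1 = 29408.40000
D_2 = 34319.60280
Terminal value at year 2: TV = D_2×(1+g_2)/(r−g_2) = 36172.86135/0.036 = 1004801.70420
P_0 = D_1/(1+r)^1 + D_2/(1+r)^2 + TV/(1+r)^2
    = 26980.18349 + 28886.12305 + 845721.49163 = 901587.79817

€901587.80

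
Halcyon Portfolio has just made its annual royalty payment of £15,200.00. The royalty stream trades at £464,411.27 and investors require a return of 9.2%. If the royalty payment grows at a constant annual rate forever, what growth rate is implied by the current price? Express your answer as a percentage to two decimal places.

5.74%

P = D₀(1+g)/(r−g) ⇒ P(r−g) = D₀(1+g) ⇒ g(P+D₀) = P·r − D₀
g = (P·r − D₀)/(P + D₀) = (£464,411.27×0.092 − £15,200.00) / (£464,411.27 + £15,200.00) = 0.057392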